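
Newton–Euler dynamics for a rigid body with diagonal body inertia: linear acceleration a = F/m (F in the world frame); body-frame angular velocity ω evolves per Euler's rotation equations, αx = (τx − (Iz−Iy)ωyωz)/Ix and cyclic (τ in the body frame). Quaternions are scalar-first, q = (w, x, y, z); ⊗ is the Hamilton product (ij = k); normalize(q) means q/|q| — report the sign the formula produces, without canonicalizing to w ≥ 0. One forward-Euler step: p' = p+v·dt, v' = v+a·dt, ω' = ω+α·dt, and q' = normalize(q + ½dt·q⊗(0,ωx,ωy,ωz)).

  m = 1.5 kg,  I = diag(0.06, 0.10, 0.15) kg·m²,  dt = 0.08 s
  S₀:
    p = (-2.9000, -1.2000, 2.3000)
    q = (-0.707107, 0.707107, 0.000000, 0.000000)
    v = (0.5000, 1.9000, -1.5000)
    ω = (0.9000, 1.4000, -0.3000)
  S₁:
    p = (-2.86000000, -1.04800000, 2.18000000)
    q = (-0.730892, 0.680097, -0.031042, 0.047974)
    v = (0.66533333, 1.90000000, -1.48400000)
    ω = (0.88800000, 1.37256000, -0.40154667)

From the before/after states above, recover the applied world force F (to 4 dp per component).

v₁ − v₀ = (0.16533333, 0.00000000, 0.01600000)
applied force F = (3.1000, 0.0000, 0.3000)

F = (3.1000, 0.0000, 0.3000)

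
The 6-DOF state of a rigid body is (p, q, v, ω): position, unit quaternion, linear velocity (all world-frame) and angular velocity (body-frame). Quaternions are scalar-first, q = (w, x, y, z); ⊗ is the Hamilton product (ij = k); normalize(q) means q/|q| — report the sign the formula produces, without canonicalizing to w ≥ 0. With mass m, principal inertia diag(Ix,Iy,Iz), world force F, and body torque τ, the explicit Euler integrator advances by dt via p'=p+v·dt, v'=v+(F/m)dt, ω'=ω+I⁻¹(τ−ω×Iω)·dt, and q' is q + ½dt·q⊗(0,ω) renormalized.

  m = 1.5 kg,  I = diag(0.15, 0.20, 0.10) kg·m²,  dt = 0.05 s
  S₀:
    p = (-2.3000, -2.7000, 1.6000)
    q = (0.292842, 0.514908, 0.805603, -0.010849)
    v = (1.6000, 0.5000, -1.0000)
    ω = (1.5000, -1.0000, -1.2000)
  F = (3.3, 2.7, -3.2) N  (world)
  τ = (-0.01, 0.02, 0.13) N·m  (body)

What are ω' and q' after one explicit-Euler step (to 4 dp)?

precession coupling ω×(Iω) = (-0.1200, -0.0900, -0.0750)
α = I⁻¹(τ − ω×Iω) = (0.7333, 0.5500, 2.0500)
ω + α·dt = (1.5367, -0.9725, -1.0975)
Hamilton product q⊗(0,ω) = (0.0202222, -0.5383096, 0.3087741, -2.0747229)
q' = normalize(q + ½dt·q⊗(0,ω)) = (0.2929, 0.5007, 0.8121, -0.0626)

ω' = (1.5367, -0.9725, -1.0975)
q' = (0.2929, 0.5007, 0.8121, -0.0626)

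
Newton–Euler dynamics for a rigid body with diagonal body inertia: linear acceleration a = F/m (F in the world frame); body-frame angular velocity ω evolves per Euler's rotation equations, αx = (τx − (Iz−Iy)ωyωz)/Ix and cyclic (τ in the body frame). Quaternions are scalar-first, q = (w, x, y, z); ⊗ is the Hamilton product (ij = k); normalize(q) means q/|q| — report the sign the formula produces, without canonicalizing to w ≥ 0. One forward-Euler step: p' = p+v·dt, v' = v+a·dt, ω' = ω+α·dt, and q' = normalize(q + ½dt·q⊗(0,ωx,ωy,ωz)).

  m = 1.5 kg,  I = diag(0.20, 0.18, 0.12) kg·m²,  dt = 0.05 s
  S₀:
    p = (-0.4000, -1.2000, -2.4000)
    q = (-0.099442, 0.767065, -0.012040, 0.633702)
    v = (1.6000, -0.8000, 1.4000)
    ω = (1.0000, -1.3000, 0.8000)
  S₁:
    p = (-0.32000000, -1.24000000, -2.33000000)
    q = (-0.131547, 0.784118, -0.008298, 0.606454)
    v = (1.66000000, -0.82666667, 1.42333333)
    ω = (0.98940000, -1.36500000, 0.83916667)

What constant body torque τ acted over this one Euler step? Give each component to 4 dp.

τ = (0.0200, -0.1700, 0.1200)

ω₁ − ω₀ = (-0.01060000, -0.06500000, 0.03916667)
gyro term ω₀×Iω₀ = (0.0624, 0.0640, 0.0260)
I·α + gyro = (0.0200, -0.1700, 0.1200)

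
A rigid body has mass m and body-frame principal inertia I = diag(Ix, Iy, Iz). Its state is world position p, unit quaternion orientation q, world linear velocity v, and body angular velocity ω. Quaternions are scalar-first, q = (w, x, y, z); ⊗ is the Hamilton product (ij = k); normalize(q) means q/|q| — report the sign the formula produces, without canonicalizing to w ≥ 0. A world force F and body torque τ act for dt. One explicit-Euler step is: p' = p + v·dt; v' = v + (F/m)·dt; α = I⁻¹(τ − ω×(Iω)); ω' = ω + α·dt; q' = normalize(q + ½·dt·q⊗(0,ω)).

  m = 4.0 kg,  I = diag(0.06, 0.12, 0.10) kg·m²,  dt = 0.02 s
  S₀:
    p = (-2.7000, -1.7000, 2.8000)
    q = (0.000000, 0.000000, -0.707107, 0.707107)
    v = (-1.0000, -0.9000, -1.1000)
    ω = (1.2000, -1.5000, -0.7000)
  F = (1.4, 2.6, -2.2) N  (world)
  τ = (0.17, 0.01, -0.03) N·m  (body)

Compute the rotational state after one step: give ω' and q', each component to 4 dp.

ω' = (1.2637, -1.5039, -0.6844)
q' = (-0.0057, 0.0156, -0.6985, 0.7154)

(τ − ω×Iω)/I = (3.1833, -0.1967, 0.7800)
ω + α·dt = (1.2637, -1.5039, -0.6844)
q⊗(0,ω) = (-0.5656856, 1.5556354, 0.8485284, 0.8485284)
updated quaternion q' = (-0.0057, 0.0156, -0.6985, 0.7154)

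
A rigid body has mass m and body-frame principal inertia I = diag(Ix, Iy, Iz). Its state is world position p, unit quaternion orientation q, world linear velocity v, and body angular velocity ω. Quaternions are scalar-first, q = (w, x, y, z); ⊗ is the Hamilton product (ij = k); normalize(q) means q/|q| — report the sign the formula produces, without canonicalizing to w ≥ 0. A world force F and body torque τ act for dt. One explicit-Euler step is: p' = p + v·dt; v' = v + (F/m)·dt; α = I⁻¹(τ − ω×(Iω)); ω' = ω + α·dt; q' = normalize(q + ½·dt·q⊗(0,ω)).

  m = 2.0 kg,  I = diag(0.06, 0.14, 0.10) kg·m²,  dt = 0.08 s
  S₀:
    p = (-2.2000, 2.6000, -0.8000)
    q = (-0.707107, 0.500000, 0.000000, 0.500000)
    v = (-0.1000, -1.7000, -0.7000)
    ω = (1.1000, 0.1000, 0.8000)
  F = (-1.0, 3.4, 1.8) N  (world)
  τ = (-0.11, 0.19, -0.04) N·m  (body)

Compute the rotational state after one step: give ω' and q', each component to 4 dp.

(τ − ω×Iω)/I = (-1.7800, 1.6086, -0.4880)
ω' = ω + α·dt = (0.9576, 0.2287, 0.7610)
Hamilton product q⊗(0,ω) = (-0.9500000, -0.8278177, 0.0792893, -0.5156856)
updated quaternion q' = (-0.7440, 0.4662, 0.0032, 0.4787)

ω' = (0.9576, 0.2287, 0.7610)
q' = (-0.7440, 0.4662, 0.0032, 0.4787)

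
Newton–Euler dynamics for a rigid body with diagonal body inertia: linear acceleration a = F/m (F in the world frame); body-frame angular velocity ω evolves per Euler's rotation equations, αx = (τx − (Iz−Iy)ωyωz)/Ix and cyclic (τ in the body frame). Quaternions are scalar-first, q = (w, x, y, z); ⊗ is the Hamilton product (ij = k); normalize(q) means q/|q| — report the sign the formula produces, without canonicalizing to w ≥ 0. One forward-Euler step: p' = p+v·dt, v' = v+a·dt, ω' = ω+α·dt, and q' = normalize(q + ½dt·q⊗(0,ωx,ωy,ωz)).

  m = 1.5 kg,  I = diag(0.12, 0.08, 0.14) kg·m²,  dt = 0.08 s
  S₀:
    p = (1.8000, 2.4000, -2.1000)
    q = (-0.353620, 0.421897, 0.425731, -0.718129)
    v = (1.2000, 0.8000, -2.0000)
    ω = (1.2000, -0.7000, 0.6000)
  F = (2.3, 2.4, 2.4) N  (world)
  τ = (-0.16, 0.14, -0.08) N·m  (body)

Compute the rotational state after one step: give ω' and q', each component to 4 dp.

ω' = (1.1101, -0.5456, 0.5351)
q' = (-0.3441, 0.3943, 0.3903, -0.7575)

α = I⁻¹(τ − ω×Iω) = (-1.1233, 1.9300, -0.8114)
ω' = ω + α·dt = (1.1101, -0.5456, 0.5351)
Hamilton product q⊗(0,ω) = (0.2226127, -0.6715957, -0.8673590, -1.0183771)
q + ½dt·q⊗(0,ω), renormalized = (-0.3441, 0.3943, 0.3903, -0.7575)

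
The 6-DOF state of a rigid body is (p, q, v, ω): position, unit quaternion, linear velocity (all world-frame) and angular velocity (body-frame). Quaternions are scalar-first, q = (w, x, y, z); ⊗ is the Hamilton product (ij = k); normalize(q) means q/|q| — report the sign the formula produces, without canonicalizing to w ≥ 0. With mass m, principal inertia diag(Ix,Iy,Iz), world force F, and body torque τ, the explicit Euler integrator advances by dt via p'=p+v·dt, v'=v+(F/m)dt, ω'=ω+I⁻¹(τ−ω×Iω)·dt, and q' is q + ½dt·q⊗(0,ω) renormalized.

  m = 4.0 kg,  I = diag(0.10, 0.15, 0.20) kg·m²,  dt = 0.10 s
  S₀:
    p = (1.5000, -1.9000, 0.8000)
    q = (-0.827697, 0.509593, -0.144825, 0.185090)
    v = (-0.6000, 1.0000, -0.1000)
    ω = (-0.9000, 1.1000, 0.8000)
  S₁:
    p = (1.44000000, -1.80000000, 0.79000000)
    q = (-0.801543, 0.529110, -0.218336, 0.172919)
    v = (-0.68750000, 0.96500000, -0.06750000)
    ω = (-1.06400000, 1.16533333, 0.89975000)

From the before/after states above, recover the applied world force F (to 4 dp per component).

Δv = v₁−v₀ = (-0.08750000, -0.03500000, 0.03250000)
m·(v₁−v₀)/dt = (-3.5000, -1.4000, 1.3000)

F = (-3.5000, -1.4000, 1.3000)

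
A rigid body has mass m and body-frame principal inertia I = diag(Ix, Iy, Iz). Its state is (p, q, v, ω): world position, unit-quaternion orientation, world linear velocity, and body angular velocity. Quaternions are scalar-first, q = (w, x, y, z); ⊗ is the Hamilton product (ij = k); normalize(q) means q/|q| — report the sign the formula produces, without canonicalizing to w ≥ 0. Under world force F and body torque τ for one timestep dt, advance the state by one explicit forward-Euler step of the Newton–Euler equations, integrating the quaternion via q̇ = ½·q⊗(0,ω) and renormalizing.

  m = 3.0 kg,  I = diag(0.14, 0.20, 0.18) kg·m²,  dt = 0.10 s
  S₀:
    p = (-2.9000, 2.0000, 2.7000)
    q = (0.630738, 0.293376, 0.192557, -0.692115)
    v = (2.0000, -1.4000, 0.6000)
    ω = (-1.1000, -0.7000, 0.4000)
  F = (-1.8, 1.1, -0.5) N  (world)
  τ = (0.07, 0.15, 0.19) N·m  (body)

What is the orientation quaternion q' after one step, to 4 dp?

2q̇ = q⊗(0,ω) = (0.7343495, -1.1012695, 0.2024595, 0.2587447)
updated quaternion q' = (0.6659, 0.2378, 0.2022, -0.6776)

q' = (0.6659, 0.2378, 0.2022, -0.6776)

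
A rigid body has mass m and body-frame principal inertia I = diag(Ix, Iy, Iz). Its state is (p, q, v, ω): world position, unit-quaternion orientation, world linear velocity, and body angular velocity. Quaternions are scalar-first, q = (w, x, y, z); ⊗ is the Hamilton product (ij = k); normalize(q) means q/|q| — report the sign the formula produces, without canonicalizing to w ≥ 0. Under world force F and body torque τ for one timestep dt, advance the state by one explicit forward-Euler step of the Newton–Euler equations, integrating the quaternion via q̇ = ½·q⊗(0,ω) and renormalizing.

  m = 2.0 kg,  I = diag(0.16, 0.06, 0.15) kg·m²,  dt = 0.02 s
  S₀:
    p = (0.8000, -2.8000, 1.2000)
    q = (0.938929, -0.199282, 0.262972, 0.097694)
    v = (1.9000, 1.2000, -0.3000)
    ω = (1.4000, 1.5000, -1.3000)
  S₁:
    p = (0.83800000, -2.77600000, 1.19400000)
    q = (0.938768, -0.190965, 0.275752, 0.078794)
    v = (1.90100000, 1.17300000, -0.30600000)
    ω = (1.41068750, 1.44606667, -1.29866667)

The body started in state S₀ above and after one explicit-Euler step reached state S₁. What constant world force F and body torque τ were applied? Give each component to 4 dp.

F = (0.1000, -2.7000, -0.6000)
τ = (-0.0900, -0.1800, -0.2000)

Δv = v₁−v₀ = (0.00100000, -0.02700000, -0.00600000)
m·(v₁−v₀)/dt = (0.1000, -2.7000, -0.6000)
ω₁ − ω₀ = (0.01068750, -0.05393333, 0.00133333)
gyro term ω₀×Iω₀ = (-0.1755, -0.0182, -0.2100)
I·α + gyro = (-0.0900, -0.1800, -0.2000)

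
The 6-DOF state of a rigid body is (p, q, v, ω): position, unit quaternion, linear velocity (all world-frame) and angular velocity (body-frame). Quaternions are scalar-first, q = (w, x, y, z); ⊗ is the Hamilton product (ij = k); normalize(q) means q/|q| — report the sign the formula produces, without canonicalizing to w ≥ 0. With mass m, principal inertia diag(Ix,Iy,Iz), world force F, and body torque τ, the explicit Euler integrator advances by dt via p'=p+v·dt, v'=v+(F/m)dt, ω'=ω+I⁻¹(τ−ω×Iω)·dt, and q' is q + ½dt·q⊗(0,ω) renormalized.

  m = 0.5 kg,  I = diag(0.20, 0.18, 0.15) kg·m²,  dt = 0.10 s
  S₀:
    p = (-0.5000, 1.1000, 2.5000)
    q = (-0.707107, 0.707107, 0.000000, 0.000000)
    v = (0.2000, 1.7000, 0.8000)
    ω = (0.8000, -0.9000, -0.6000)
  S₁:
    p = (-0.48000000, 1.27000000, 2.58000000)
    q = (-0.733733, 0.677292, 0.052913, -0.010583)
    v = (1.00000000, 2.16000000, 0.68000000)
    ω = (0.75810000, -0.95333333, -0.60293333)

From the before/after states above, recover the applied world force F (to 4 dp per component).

velocity change Δv = (0.80000000, 0.46000000, -0.12000000)
applied force F = (4.0000, 2.3000, -0.6000)

F = (4.0000, 2.3000, -0.6000)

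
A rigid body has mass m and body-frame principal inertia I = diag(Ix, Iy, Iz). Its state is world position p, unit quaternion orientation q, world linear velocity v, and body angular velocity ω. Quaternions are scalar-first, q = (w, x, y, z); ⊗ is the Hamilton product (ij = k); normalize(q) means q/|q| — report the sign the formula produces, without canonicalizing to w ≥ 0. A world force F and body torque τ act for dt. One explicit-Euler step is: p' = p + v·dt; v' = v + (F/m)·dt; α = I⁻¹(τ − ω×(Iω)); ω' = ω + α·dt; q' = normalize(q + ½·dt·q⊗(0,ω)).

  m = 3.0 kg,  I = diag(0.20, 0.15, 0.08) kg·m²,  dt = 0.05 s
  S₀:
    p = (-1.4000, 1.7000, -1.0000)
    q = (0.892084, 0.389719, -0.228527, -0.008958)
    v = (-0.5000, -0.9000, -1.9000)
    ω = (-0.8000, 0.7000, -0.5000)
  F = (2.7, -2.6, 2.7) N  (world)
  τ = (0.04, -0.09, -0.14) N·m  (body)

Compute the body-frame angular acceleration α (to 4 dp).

α = (0.0775, -0.9200, -2.1000)

gyro term ω×Iω = (0.0245, 0.0480, 0.0280)
angular accel α = (0.0775, -0.9200, -2.1000)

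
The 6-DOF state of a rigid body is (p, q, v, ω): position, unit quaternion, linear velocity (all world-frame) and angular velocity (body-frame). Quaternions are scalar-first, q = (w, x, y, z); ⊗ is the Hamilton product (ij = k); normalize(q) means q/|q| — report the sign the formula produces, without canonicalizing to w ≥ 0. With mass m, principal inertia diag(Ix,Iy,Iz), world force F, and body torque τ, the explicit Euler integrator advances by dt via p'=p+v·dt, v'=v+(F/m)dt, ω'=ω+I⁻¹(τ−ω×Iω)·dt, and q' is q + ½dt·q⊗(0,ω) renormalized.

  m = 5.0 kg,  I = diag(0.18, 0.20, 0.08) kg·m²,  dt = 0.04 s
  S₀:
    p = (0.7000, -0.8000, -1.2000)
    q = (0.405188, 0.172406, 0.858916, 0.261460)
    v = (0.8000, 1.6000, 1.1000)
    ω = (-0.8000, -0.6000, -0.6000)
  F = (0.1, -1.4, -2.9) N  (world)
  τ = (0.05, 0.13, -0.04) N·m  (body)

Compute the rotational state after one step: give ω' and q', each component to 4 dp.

ω' = (-0.7793, -0.5836, -0.6248)
q' = (0.4213, 0.1587, 0.8517, 0.2682)

ω×(Iω) gyroscopic = (-0.0432, 0.0480, 0.0096)
angular accel α = (0.5178, 0.4100, -0.6200)
new body rate ω' = (-0.7793, -0.5836, -0.6248)
Hamilton product q⊗(0,ω) = (0.8101504, -0.6826240, -0.3488372, 0.3405764)
q' = normalize(q + ½dt·q⊗(0,ω)) = (0.4213, 0.1587, 0.8517, 0.2682)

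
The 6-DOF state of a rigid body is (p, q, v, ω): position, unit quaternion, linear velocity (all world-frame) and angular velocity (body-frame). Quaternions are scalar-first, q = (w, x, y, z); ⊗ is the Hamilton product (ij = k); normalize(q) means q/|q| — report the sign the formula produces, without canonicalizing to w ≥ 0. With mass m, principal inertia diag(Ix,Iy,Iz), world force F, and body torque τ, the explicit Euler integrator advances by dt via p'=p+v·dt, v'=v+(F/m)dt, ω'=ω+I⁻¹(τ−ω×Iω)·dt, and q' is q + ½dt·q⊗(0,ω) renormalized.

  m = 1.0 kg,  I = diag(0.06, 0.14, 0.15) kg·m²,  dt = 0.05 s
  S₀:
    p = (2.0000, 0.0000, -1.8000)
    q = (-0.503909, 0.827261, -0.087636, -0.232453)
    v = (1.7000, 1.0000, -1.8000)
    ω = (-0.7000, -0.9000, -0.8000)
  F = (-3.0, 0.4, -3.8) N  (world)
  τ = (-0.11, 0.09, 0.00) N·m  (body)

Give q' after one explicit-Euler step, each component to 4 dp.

q' = (-0.4958, 0.8321, -0.0557, -0.2424)

q⊗(0,ω) = (0.3142479, 0.2136374, 1.2780440, -0.4027529)
q' = normalize(q + ½dt·q⊗(0,ω)) = (-0.4958, 0.8321, -0.0557, -0.2424)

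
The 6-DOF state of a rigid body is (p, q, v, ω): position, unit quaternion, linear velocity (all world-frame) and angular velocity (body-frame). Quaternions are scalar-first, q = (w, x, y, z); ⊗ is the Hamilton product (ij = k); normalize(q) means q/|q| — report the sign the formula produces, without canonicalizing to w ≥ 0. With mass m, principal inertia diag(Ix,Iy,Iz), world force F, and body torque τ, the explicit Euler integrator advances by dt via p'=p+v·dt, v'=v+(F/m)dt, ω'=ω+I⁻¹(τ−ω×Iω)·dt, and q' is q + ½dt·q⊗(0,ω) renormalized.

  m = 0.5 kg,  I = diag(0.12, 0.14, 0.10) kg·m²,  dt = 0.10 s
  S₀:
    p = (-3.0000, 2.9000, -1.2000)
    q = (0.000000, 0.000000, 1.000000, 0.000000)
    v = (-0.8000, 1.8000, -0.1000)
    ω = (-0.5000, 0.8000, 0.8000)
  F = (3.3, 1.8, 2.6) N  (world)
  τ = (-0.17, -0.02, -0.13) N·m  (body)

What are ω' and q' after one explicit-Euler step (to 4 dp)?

ω' = (-0.6203, 0.7914, 0.6780)
q' = (-0.0399, 0.0399, 0.9981, 0.0250)

gyro term ω×Iω = (-0.0256, -0.0080, -0.0080)
α = I⁻¹(τ − ω×Iω) = (-1.2033, -0.0857, -1.2200)
ω' = ω + α·dt = (-0.6203, 0.7914, 0.6780)
Hamilton product q⊗(0,ω) = (-0.8000000, 0.8000000, 0.0000000, 0.5000000)
q' = normalize(q + ½dt·q⊗(0,ω)) = (-0.0399, 0.0399, 0.9981, 0.0250)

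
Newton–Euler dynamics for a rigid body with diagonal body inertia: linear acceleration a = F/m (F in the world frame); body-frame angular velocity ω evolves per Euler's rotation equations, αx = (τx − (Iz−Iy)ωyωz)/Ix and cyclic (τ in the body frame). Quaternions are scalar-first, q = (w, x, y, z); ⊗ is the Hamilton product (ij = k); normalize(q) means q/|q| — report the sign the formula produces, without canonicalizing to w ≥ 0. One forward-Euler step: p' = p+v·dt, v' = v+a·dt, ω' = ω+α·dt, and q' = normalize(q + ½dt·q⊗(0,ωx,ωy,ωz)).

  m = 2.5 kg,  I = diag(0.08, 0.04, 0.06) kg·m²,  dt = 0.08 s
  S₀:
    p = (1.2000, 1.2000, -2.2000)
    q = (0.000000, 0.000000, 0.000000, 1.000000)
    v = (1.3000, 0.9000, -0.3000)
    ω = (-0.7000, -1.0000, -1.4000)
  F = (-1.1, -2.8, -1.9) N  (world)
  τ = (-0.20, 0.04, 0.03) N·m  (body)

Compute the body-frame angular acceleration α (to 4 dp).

α = (-2.8500, 0.5100, 0.9667)

ω×(Iω) gyroscopic = (0.0280, 0.0196, -0.0280)
(τ − ω×Iω)/I = (-2.8500, 0.5100, 0.9667)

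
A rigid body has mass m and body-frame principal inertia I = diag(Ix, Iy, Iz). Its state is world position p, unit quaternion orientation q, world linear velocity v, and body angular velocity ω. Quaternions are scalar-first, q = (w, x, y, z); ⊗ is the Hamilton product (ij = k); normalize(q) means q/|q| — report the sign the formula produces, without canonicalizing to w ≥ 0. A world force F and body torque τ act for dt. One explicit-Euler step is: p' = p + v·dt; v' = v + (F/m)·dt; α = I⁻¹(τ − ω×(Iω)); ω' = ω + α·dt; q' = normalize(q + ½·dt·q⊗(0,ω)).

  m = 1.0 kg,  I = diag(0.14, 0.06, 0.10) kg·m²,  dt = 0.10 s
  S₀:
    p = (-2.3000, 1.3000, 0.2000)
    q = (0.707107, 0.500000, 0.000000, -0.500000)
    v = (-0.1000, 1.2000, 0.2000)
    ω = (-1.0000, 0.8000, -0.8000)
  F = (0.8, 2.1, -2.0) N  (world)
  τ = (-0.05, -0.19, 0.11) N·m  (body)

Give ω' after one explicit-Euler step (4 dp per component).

ω' = (-1.0174, 0.4300, -0.7540)

(τ − ω×Iω)/I = (-0.1743, -3.7000, 0.4600)
ω + α·dt = (-1.0174, 0.4300, -0.7540)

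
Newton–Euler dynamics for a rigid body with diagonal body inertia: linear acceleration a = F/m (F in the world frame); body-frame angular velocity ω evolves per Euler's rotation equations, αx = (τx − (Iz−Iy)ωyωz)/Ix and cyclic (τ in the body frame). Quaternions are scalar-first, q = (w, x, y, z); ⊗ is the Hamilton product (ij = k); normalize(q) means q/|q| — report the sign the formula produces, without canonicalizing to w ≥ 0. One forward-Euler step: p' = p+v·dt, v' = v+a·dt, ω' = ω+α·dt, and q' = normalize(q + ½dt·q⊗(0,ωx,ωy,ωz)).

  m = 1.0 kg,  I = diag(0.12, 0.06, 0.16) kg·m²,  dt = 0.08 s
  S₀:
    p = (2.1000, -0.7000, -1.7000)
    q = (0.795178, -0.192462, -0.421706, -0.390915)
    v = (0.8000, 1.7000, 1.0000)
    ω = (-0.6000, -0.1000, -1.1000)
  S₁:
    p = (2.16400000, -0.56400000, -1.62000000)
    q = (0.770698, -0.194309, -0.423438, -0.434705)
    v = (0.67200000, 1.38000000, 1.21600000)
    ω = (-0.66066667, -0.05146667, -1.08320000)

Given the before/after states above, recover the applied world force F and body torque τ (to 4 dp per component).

F = (-1.6000, -4.0000, 2.7000)
τ = (-0.0800, 0.0100, 0.0300)

ω₁ − ω₀ = (-0.06066667, 0.04853333, 0.01680000)
ω₀×(Iω₀) = (0.0110, -0.0264, -0.0036)
I·α + gyro = (-0.0800, 0.0100, 0.0300)
velocity change Δv = (-0.12800000, -0.32000000, 0.21600000)
F = m·Δv/dt = (-1.6000, -4.0000, 2.7000)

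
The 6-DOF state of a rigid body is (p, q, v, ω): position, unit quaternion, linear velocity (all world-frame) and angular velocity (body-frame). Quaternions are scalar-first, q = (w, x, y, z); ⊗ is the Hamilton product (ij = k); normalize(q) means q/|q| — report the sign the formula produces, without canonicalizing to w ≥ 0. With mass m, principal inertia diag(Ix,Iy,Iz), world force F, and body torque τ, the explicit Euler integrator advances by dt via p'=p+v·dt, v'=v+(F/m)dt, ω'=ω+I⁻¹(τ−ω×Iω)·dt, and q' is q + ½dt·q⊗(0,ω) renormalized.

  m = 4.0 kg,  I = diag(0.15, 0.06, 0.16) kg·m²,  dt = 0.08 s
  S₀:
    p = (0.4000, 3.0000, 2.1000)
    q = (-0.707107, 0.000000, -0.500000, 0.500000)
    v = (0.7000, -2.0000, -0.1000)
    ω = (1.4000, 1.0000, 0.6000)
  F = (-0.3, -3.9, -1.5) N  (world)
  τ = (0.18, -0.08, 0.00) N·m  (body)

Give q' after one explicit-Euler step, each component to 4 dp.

Hamilton product q⊗(0,ω) = (0.2000000, -1.7899498, -0.0071070, 0.2757358)
q + ½dt·q⊗(0,ω), renormalized = (-0.6973, -0.0714, -0.4990, 0.5097)

q' = (-0.6973, -0.0714, -0.4990, 0.5097)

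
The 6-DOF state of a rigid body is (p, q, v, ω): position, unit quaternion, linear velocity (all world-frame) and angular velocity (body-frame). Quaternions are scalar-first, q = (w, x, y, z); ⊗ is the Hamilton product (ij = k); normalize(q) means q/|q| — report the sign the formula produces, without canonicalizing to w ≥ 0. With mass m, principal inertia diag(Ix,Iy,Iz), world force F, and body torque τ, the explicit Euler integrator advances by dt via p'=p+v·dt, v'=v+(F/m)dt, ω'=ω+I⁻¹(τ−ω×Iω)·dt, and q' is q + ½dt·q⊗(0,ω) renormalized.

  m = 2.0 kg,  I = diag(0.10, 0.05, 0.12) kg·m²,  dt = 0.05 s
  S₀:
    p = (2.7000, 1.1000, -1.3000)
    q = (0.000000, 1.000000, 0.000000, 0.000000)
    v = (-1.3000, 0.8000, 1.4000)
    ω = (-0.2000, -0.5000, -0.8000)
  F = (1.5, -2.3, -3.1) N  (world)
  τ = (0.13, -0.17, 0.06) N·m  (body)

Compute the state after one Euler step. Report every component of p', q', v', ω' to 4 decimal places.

α = I⁻¹(τ − ω×Iω) = (1.0200, -3.3360, 0.5417)
ω + α·dt = (-0.1490, -0.6668, -0.7729)
q⊗(0,ω) = (0.2000000, 0.0000000, 0.8000000, -0.5000000)
q' = normalize(q + ½dt·q⊗(0,ω)) = (0.0050, 0.9997, 0.0200, -0.0125)
new position p' = (2.6350, 1.1400, -1.2300)
new velocity v' = (-1.2625, 0.7425, 1.3225)

p' = (2.6350, 1.1400, -1.2300)
q' = (0.0050, 0.9997, 0.0200, -0.0125)
v' = (-1.2625, 0.7425, 1.3225)
ω' = (-0.1490, -0.6668, -0.7729)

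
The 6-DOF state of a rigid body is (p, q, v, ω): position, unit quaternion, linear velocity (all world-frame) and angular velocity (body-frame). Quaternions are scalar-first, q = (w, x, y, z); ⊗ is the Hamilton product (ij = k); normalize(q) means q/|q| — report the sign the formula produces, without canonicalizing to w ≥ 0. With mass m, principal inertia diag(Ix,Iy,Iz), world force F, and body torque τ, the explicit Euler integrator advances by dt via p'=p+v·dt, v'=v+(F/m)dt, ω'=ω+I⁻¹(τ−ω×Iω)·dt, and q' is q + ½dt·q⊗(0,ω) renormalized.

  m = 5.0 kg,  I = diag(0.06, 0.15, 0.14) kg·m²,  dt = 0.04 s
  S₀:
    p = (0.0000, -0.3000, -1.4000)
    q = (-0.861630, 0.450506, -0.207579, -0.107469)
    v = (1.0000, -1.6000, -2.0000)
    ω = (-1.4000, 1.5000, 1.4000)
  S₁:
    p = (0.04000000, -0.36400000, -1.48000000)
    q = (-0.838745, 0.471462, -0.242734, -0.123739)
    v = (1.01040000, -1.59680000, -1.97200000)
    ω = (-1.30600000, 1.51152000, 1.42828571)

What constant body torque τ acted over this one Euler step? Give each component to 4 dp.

Δω = ω₁−ω₀ = (0.09400000, 0.01152000, 0.02828571)
gyro term ω₀×Iω₀ = (-0.0210, 0.1568, -0.1890)
τ = I·(Δω/dt) + ω₀×(Iω₀) = (0.1200, 0.2000, -0.0900)

τ = (0.1200, 0.2000, -0.0900)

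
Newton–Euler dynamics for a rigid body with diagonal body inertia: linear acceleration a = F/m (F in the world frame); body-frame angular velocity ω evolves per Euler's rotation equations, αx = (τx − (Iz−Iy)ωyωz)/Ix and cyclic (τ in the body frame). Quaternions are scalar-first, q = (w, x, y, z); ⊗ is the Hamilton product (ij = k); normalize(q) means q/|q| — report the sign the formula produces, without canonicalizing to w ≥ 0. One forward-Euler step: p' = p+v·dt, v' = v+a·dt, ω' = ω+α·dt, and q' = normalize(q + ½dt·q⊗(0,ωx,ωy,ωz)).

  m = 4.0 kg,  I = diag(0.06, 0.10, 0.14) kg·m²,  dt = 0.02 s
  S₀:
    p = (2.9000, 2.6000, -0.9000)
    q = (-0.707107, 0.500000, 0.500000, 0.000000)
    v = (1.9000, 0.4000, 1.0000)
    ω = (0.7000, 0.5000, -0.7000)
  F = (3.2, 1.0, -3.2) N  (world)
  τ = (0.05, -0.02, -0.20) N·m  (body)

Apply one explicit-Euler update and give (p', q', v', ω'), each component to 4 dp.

linear accel F/m = (0.8000, 0.2500, -0.8000)
new position p' = (2.9380, 2.6080, -0.8800)
new velocity v' = (1.9160, 0.4050, 0.9840)
precession coupling ω×(Iω) = (-0.0140, 0.0392, 0.0140)
angular accel α = (1.0667, -0.5920, -1.5286)
ω + α·dt = (0.7213, 0.4882, -0.7306)
Hamilton product q⊗(0,ω) = (-0.6000000, -0.8449749, -0.0035535, 0.3949749)
q + ½dt·q⊗(0,ω), renormalized = (-0.7131, 0.4915, 0.4999, 0.0039)

p' = (2.9380, 2.6080, -0.8800)
q' = (-0.7131, 0.4915, 0.4999, 0.0039)
v' = (1.9160, 0.4050, 0.9840)
ω' = (0.7213, 0.4882, -0.7306)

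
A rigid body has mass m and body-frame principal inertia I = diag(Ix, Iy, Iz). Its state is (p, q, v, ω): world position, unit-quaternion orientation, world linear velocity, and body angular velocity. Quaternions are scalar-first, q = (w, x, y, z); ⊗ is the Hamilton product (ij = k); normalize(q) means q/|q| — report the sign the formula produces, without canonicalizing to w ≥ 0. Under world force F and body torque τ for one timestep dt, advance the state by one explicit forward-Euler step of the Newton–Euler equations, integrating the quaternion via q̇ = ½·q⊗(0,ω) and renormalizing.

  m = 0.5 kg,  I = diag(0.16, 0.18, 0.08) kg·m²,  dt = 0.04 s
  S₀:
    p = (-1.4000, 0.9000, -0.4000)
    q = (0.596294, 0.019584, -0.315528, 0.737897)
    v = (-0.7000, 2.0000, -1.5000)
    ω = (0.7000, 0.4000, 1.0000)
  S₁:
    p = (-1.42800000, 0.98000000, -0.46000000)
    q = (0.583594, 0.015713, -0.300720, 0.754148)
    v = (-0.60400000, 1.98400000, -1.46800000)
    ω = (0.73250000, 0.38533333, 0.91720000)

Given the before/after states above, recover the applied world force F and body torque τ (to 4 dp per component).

F = (1.2000, -0.2000, 0.4000)
τ = (0.0900, -0.0100, -0.1600)

ω₁ − ω₀ = (0.03250000, -0.01466667, -0.08280000)
gyro term ω₀×Iω₀ = (-0.0400, 0.0560, 0.0056)
applied torque τ = (0.0900, -0.0100, -0.1600)
velocity change Δv = (0.09600000, -0.01600000, 0.03200000)
m·(v₁−v₀)/dt = (1.2000, -0.2000, 0.4000)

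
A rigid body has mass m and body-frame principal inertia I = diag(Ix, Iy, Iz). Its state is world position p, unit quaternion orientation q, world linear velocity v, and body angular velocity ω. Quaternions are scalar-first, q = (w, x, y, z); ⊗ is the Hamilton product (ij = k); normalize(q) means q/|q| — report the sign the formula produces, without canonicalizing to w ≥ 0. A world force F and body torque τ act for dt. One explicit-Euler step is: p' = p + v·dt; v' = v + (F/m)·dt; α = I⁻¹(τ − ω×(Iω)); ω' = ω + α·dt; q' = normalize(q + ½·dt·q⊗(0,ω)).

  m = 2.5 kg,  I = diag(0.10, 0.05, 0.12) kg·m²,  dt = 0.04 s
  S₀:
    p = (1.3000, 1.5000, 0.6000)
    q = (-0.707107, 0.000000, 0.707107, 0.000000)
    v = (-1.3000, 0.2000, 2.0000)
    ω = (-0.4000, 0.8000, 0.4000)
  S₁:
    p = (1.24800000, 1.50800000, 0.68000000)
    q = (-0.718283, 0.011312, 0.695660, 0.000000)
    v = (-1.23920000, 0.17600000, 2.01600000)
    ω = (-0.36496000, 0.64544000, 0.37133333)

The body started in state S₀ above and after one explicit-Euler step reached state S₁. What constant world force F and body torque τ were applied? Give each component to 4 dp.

F = (3.8000, -1.5000, 1.0000)
τ = (0.1100, -0.1900, -0.0700)

ω₁ − ω₀ = (0.03504000, -0.15456000, -0.02866667)
precession coupling = (0.0224, 0.0032, 0.0160)
I·α + gyro = (0.1100, -0.1900, -0.0700)
velocity change Δv = (0.06080000, -0.02400000, 0.01600000)
F = m·Δv/dt = (3.8000, -1.5000, 1.0000)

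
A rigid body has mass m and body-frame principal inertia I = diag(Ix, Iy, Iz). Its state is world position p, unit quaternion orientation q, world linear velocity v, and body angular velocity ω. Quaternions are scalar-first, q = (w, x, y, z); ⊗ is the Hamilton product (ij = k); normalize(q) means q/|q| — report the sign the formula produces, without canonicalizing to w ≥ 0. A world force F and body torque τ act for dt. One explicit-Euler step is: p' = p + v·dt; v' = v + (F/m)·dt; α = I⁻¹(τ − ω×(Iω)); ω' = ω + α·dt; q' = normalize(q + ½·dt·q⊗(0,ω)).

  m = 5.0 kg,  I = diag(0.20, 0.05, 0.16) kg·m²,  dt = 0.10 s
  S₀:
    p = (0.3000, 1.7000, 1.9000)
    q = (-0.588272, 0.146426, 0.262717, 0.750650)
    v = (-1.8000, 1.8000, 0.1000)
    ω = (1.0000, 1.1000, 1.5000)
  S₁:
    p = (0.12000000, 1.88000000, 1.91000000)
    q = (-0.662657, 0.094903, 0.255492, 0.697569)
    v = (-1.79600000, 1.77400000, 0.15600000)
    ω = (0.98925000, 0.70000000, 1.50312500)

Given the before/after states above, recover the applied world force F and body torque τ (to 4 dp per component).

Δv = v₁−v₀ = (0.00400000, -0.02600000, 0.05600000)
applied force F = (0.2000, -1.3000, 2.8000)
ω₁ − ω₀ = (-0.01075000, -0.40000000, 0.00312500)
ω₀×(Iω₀) = (0.1815, 0.0600, -0.1650)
applied torque τ = (0.1600, -0.1400, -0.1600)

F = (0.2000, -1.3000, 2.8000)
τ = (0.1600, -0.1400, -0.1600)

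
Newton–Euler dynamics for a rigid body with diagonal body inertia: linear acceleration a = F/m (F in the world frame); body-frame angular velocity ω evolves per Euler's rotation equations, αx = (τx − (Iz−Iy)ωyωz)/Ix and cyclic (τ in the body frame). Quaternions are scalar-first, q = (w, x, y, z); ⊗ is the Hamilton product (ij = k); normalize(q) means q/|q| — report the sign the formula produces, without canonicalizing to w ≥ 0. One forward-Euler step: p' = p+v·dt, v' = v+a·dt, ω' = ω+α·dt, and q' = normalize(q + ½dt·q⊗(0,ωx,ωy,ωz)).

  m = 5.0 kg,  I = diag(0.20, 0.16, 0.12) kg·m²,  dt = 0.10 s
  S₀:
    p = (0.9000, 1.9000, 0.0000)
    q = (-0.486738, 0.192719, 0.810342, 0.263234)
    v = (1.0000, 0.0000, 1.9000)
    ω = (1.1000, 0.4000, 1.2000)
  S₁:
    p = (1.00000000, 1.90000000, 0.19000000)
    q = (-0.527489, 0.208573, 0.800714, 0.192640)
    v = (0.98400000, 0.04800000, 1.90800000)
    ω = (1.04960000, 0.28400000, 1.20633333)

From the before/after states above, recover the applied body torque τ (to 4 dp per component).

τ = (-0.1200, -0.0800, -0.0100)

rate change Δω = (-0.05040000, -0.11600000, 0.00633333)
precession coupling = (-0.0192, 0.1056, -0.0176)
I·α + gyro = (-0.1200, -0.0800, -0.0100)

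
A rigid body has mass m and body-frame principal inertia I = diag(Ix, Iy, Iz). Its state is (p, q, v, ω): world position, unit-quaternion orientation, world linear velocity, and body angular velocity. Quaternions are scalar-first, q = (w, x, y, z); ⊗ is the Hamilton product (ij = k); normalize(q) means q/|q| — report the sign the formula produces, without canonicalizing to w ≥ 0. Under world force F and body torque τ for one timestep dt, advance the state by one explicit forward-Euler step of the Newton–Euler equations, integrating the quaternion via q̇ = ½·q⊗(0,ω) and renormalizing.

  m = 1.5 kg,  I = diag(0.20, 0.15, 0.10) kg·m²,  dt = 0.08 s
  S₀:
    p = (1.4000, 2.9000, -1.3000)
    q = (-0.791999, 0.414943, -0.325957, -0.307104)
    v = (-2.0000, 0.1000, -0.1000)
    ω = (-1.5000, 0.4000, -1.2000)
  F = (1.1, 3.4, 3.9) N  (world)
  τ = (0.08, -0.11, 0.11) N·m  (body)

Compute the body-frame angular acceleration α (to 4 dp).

α = (0.2800, -1.9333, 0.8000)

gyro term ω×Iω = (0.0240, 0.1800, 0.0300)
(τ − ω×Iω)/I = (0.2800, -1.9333, 0.8000)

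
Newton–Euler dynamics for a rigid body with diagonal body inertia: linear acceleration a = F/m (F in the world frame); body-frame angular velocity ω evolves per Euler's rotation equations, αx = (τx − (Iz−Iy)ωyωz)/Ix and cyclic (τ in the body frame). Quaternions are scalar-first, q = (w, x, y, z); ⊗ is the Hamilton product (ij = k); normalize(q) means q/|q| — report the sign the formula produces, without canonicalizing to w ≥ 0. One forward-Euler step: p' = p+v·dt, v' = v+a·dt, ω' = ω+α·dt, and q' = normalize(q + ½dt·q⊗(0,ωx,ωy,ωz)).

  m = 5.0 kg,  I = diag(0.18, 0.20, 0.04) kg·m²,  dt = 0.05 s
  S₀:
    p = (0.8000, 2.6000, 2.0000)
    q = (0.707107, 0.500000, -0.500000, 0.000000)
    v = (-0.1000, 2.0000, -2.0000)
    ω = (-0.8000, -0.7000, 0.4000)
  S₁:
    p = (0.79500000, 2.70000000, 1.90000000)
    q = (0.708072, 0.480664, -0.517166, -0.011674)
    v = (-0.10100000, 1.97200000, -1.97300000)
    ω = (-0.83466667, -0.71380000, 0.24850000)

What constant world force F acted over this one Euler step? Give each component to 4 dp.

F = (-0.1000, -2.8000, 2.7000)

v₁ − v₀ = (-0.00100000, -0.02800000, 0.02700000)
m·(v₁−v₀)/dt = (-0.1000, -2.8000, 2.7000)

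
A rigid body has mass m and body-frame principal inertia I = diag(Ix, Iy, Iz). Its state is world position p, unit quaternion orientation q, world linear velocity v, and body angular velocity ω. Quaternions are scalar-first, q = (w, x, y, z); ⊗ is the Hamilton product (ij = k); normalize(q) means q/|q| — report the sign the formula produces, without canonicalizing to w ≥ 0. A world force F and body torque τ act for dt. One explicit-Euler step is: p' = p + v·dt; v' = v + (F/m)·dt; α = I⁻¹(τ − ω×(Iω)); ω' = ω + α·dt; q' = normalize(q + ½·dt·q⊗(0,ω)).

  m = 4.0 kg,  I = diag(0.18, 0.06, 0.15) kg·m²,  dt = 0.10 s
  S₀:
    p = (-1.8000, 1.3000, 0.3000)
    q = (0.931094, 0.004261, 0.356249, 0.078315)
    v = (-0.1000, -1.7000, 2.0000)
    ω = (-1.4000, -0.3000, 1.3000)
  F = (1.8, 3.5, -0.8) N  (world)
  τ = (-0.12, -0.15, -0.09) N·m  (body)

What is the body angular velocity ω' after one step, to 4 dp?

precession coupling ω×(Iω) = (-0.0351, -0.0546, -0.0504)
(τ − ω×Iω)/I = (-0.4717, -1.5900, -0.2640)
new body rate ω' = (-1.4472, -0.4590, 1.2736)

ω' = (-1.4472, -0.4590, 1.2736)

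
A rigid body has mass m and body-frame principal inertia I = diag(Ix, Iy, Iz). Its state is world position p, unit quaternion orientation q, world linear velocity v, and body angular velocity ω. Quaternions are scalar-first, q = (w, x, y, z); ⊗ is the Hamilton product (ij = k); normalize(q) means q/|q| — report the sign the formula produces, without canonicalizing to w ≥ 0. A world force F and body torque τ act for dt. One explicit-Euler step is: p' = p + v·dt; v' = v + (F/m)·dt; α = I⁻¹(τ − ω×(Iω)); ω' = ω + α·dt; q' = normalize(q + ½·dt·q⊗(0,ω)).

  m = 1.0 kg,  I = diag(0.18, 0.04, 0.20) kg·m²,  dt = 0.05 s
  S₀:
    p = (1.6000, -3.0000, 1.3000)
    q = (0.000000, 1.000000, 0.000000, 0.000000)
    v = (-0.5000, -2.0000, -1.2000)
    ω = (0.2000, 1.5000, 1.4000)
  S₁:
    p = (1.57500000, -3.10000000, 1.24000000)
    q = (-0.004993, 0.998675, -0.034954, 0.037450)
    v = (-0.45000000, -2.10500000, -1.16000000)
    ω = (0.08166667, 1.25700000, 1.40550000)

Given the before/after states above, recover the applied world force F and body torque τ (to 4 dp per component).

F = (1.0000, -2.1000, 0.8000)
τ = (-0.0900, -0.2000, -0.0200)

v₁ − v₀ = (0.05000000, -0.10500000, 0.04000000)
m·(v₁−v₀)/dt = (1.0000, -2.1000, 0.8000)
ω₁ − ω₀ = (-0.11833333, -0.24300000, 0.00550000)
gyro term ω₀×Iω₀ = (0.3360, -0.0056, -0.0420)
I·α + gyro = (-0.0900, -0.2000, -0.0200)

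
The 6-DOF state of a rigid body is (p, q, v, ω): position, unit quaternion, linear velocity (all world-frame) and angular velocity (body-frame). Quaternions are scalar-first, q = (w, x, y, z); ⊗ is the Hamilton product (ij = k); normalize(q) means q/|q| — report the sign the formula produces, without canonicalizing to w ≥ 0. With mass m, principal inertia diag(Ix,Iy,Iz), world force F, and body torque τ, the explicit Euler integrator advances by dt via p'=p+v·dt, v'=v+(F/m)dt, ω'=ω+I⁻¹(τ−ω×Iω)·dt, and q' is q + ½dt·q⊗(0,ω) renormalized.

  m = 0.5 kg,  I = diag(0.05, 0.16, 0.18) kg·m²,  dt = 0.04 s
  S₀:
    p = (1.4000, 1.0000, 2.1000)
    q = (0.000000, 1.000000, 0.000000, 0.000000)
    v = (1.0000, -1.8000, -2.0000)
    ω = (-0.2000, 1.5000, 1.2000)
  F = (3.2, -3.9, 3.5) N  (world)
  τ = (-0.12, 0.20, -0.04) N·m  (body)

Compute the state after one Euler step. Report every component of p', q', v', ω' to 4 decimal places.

p' = (1.4400, 0.9280, 2.0200)
q' = (0.0040, 0.9993, -0.0240, 0.0300)
v' = (1.2560, -2.1120, -1.7200)
ω' = (-0.3248, 1.5422, 1.1984)

a = F/m = (6.4000, -7.8000, 7.0000)
new position p' = (1.4400, 0.9280, 2.0200)
v + (F/m)dt = (1.2560, -2.1120, -1.7200)
α = I⁻¹(τ − ω×Iω) = (-3.1200, 1.0550, -0.0389)
ω + α·dt = (-0.3248, 1.5422, 1.1984)
q⊗(0,ω) = (0.2000000, 0.0000000, -1.2000000, 1.5000000)
q + ½dt·q⊗(0,ω), renormalized = (0.0040, 0.9993, -0.0240, 0.0300)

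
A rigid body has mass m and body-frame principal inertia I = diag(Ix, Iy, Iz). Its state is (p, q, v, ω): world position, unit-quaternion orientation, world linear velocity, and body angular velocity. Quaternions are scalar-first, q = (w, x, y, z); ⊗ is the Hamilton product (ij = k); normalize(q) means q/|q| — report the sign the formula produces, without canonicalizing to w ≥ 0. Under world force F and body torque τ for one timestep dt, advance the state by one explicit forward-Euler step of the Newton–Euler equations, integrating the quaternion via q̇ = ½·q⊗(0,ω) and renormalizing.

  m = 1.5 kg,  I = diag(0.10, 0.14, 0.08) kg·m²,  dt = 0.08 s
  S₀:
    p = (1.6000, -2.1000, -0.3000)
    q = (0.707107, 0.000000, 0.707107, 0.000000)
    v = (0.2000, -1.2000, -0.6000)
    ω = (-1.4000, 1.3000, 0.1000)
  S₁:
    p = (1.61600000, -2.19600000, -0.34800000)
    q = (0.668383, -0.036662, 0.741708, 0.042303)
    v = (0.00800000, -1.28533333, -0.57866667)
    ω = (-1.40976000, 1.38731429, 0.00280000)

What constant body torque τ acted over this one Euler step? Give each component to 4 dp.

rate change Δω = (-0.00976000, 0.08731429, -0.09720000)
τ = I·(Δω/dt) + ω₀×(Iω₀) = (-0.0200, 0.1500, -0.1700)

τ = (-0.0200, 0.1500, -0.1700)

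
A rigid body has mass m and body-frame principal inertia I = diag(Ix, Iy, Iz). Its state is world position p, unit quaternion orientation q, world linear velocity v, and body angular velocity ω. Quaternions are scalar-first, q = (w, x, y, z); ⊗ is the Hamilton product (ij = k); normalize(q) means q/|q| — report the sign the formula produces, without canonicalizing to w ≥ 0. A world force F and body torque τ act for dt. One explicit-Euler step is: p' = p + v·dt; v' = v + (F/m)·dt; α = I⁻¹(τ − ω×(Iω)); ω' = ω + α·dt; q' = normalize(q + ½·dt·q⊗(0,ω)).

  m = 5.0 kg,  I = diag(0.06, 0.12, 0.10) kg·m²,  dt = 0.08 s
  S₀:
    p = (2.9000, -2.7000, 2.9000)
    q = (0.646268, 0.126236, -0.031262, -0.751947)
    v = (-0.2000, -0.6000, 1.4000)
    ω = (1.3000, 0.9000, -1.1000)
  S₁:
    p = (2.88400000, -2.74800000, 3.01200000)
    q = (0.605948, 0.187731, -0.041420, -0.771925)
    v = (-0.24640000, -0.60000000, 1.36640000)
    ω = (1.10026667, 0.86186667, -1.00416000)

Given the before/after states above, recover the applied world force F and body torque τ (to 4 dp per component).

velocity change Δv = (-0.04640000, 0.00000000, -0.03360000)
applied force F = (-2.9000, 0.0000, -2.1000)
ω₁ − ω₀ = (-0.19973333, -0.03813333, 0.09584000)
gyro term ω₀×Iω₀ = (0.0198, 0.0572, 0.0702)
applied torque τ = (-0.1300, 0.0000, 0.1900)

F = (-2.9000, 0.0000, -2.1000)
τ = (-0.1300, 0.0000, 0.1900)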